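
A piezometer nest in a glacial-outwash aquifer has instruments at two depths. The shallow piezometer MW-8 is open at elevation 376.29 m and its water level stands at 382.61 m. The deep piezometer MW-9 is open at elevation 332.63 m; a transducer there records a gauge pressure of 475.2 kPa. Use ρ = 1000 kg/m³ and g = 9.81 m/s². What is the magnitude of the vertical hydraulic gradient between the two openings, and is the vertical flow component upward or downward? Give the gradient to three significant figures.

|i_v| ≈ 0.0353; vertical flow is downward

Total head at MW-8: h = 382.61 m (water level in the standpipe).
Pressure head at MW-9: ψ = P/(ρg) = 475.2×1000 / (1000 × 9.81) = 48.44 m.
Total head at MW-9: h = z + ψ = 332.63 + 48.44 = 381.07 m.
Δh = h(MW-8) − h(MW-9) = 382.61 − 381.07 = 1.54 m.
Vertical separation Δz = 376.29 − 332.63 = 43.66 m.
|i_v| = |Δh| / Δz = 1.54 / 43.66 = 0.0353.
Head is higher in the shallow piezometer, so vertical flow is downward (recharge condition).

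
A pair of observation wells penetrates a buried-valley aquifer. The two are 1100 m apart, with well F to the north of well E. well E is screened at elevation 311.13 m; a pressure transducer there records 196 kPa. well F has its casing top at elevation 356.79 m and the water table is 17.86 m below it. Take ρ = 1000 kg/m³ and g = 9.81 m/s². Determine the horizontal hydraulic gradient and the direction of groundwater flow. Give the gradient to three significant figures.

Pressure head at well E: ψ = P/(ρg) = 196×1000 / (1000 × 9.81) = 19.98 m.
Total head at well E: h = z + ψ = 311.13 + 19.98 = 331.11 m.
Total head at well F: h = 356.79 − 17.86 = 338.93 m.
Head difference: h(well E) − h(well F) = 331.11 − 338.93 = -7.82 m.
Hydraulic gradient: i = |Δh| / L = 7.82 / 1100 = 0.00711.
Flow is from higher to lower head: from well F toward well E, i.e. toward the south.

i ≈ 0.00711; groundwater flows toward the south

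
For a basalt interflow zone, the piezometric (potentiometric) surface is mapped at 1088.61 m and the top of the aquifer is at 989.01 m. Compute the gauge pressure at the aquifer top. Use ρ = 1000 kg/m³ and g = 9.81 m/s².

Pressure head at the aquifer top: ψ = h − z = 1088.61 − 989.01 = 99.60 m.
P = ρgψ = 1000 × 9.81 × 99.60 = 977076 Pa ≈ 977 kPa.

P ≈ 977 kPa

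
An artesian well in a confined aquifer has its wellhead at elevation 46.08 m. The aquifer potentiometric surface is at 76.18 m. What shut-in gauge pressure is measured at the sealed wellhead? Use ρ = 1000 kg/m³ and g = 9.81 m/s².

Head above the cap: Δh = 76.18 − 46.08 = 30.10 m.
P = ρgΔh = 1000 × 9.81 × 30.10 = 295281 Pa ≈ 295 kPa.

P ≈ 295 kPa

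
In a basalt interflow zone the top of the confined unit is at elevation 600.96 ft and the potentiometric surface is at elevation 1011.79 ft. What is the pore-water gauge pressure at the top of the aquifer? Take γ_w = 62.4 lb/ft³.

Pressure head at the aquifer top: ψ = h − z = 1011.79 − 600.96 = 410.83 ft.
P = γψ/144 = 62.4 × 410.83 / 144 = 178 psi.

P ≈ 178 psi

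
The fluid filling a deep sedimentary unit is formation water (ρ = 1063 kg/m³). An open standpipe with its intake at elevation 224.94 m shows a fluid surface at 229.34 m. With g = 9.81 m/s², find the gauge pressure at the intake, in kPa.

P ≈ 45.9 kPa

Pressure head ψ = h − z = 229.34 − 224.94 = 4.40 m.
P = ρgψ = 1063 × 9.81 × 4.40 = 45883 Pa ≈ 45.9 kPa.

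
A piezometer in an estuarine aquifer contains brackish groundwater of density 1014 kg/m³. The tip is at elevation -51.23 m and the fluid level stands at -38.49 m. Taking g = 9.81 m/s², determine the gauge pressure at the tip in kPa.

P ≈ 127 kPa

Pressure head ψ = h − z = -38.49 − (-51.23) = 12.74 m.
P = ρgψ = 1014 × 9.81 × 12.74 = 126729 Pa ≈ 127 kPa.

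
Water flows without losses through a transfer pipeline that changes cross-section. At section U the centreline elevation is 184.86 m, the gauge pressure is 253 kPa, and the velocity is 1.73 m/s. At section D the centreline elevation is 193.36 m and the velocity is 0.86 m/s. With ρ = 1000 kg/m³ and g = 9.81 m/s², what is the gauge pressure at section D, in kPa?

Pressure head at U: ψ₁ = P₁/(ρg) = 253×1000 / (1000 × 9.81) = 25.79 m.
Velocity heads: v₁²/2g = 1.73²/19.62 = 0.153 m; v₂²/2g = 0.86²/19.62 = 0.038 m.
Total head H = z₁ + ψ₁ + v₁²/2g = 184.86 + 25.79 + 0.153 = 210.80 m.
ψ₂ = H − z₂ − v₂²/2g = 210.80 − 193.36 − 0.038 = 17.40 m.
P₂ = ρgψ₂ = 1000 × 9.81 × 17.40 ≈ 171 kPa.

P₂ ≈ 171 kPa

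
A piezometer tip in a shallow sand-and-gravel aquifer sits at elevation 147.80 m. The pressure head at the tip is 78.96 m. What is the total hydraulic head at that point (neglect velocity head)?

h = z + ψ = 147.80 + 78.96 = 226.76 m.

h ≈ 226.76 m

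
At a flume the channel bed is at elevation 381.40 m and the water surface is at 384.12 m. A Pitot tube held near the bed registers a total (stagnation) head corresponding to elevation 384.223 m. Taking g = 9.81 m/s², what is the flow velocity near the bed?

Near the bed, under hydrostatic conditions, the piezometric head (z + ψ) equals the free-surface elevation, 384.12 m.
Velocity head = total − piezometric = 384.223 − 384.12 = 0.103 m.
v = √(2g·h_v) = √(2 × 9.81 × 0.103) = 1.42 m/s.

v ≈ 1.42 m/s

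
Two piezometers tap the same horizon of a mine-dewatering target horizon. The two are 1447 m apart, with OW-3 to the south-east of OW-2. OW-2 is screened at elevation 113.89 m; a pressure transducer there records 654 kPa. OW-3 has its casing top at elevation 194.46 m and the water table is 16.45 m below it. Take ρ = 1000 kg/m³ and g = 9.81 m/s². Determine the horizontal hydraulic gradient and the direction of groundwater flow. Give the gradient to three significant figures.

i ≈ 0.00176; groundwater flows toward the south-east

Pressure head at OW-2: ψ = P/(ρg) = 654×1000 / (1000 × 9.81) = 66.67 m.
Total head at OW-2: h = z + ψ = 113.89 + 66.67 = 180.56 m.
Total head at OW-3: h = 194.46 − 16.45 = 178.01 m.
Head difference: h(OW-2) − h(OW-3) = 180.56 − 178.01 = 2.55 m.
Hydraulic gradient: i = |Δh| / L = 2.55 / 1447 = 0.00176.
Flow is from higher to lower head: from OW-2 toward OW-3, i.e. toward the south-east.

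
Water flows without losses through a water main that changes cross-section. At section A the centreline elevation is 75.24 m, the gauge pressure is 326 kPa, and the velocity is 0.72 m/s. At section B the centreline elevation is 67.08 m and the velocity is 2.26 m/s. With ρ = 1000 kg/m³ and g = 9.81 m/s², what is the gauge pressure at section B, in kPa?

Pressure head at A: ψ₁ = P₁/(ρg) = 326×1000 / (1000 × 9.81) = 33.23 m.
Velocity heads: v₁²/2g = 0.72²/19.62 = 0.026 m; v₂²/2g = 2.26²/19.62 = 0.260 m.
Total head H = z₁ + ψ₁ + v₁²/2g = 75.24 + 33.23 + 0.026 = 108.50 m.
ψ₂ = H − z₂ − v₂²/2g = 108.50 − 67.08 − 0.260 = 41.16 m.
P₂ = ρgψ₂ = 1000 × 9.81 × 41.16 ≈ 404 kPa.

P₂ ≈ 404 kPa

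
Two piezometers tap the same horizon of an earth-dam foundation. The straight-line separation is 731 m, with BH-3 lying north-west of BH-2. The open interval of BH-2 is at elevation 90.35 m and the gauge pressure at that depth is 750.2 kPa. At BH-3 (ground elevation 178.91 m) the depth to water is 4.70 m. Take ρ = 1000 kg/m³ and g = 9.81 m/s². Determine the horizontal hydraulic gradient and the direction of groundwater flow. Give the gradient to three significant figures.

i ≈ 0.0101; groundwater flows toward the south-east

Pressure head at BH-2: ψ = P/(ρg) = 750.2×1000 / (1000 × 9.81) = 76.47 m.
Total head at BH-2: h = z + ψ = 90.35 + 76.47 = 166.82 m.
Total head at BH-3: h = 178.91 − 4.70 = 174.21 m.
Head difference: h(BH-2) − h(BH-3) = 166.82 − 174.21 = -7.39 m.
Hydraulic gradient: i = |Δh| / L = 7.39 / 731 = 0.0101.
Flow is from higher to lower head: from BH-3 toward BH-2, i.e. toward the south-east.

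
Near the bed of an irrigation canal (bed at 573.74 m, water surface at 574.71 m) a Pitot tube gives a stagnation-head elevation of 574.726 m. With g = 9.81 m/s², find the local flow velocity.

Near the bed, under hydrostatic conditions, the piezometric head (z + ψ) equals the free-surface elevation, 574.71 m.
Velocity head = total − piezometric = 574.726 − 574.71 = 0.016 m.
v = √(2g·h_v) = √(2 × 9.81 × 0.016) = 0.560 m/s.

v ≈ 0.560 m/s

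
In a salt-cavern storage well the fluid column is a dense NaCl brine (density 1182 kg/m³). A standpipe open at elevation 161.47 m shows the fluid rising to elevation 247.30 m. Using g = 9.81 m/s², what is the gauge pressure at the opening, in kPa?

P ≈ 995 kPa

Pressure head ψ = h − z = 247.30 − 161.47 = 85.83 m.
P = ρgψ = 1182 × 9.81 × 85.83 = 995235 Pa ≈ 995 kPa.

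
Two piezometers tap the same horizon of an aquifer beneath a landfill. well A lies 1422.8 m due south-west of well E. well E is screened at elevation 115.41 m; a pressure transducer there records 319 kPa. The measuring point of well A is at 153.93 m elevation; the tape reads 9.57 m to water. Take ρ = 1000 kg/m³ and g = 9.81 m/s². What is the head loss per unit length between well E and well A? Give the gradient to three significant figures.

i ≈ 0.00251 m/m

Pressure head at well E: ψ = P/(ρg) = 319×1000 / (1000 × 9.81) = 32.52 m.
Total head at well E: h = z + ψ = 115.41 + 32.52 = 147.93 m.
Total head at well A: h = 153.93 − 9.57 = 144.36 m.
Head difference: h(well E) − h(well A) = 147.93 − 144.36 = 3.57 m.
Hydraulic gradient: i = |Δh| / L = 3.57 / 1422.8 = 0.00251.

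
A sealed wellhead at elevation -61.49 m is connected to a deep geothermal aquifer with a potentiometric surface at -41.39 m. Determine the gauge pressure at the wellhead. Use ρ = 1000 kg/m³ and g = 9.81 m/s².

Head above the cap: Δh = -41.39 − (-61.49) = 20.10 m.
P = ρgΔh = 1000 × 9.81 × 20.10 = 197181 Pa ≈ 197 kPa.

P ≈ 197 kPa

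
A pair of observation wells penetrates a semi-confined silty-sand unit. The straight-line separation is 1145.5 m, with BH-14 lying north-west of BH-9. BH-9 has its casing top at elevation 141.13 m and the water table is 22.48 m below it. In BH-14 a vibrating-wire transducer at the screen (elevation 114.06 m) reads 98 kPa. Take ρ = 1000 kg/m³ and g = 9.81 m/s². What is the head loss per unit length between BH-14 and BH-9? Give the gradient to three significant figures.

Total head at BH-9: h = 141.13 − 22.48 = 118.65 m.
Pressure head at BH-14: ψ = P/(ρg) = 98×1000 / (1000 × 9.81) = 9.99 m.
Total head at BH-14: h = z + ψ = 114.06 + 9.99 = 124.05 m.
Head difference: h(BH-9) − h(BH-14) = 118.65 − 124.05 = -5.40 m.
Hydraulic gradient: i = |Δh| / L = 5.40 / 1145.5 = 0.00471.

i ≈ 0.00471 m/m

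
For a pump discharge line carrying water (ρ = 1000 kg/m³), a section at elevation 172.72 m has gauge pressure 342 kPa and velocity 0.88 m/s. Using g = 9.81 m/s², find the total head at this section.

Pressure head ψ = P/(ρg) = 342×1000 / (1000 × 9.81) = 34.86 m.
Velocity head = v²/(2g) = 0.88² / (2 × 9.81) = 0.039 m.
h = z + ψ + v²/(2g) = 172.72 + 34.86 + 0.039 = 207.62 m.

h ≈ 207.62 m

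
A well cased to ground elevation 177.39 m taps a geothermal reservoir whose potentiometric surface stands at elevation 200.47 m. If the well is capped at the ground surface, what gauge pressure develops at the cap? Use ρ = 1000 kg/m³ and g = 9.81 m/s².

Head above the cap: Δh = 200.47 − 177.39 = 23.08 m.
P = ρgΔh = 1000 × 9.81 × 23.08 = 226415 Pa ≈ 226 kPa.

P ≈ 226 kPa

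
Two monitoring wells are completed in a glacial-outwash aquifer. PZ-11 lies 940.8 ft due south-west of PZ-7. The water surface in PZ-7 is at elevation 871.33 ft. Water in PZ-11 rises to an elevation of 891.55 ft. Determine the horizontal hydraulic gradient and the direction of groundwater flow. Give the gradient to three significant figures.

i ≈ 0.0215; groundwater flows toward the north-east

Total head at PZ-7: h = 871.33 ft (water level in the piezometer is the total head).
Total head at PZ-11: h = 891.55 ft (water level in the piezometer is the total head).
Head difference: h(PZ-7) − h(PZ-11) = 871.33 − 891.55 = -20.22 ft.
Hydraulic gradient: i = |Δh| / L = 20.22 / 940.8 = 0.0215.
Flow is from higher to lower head: from PZ-11 toward PZ-7, i.e. toward the north-east.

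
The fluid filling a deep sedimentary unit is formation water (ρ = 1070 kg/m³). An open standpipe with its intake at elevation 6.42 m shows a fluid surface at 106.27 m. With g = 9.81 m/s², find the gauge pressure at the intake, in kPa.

Pressure head ψ = h − z = 106.27 − 6.42 = 99.85 m.
P = ρgψ = 1070 × 9.81 × 99.85 = 1048095 Pa ≈ 1050 kPa.

P ≈ 1050 kPa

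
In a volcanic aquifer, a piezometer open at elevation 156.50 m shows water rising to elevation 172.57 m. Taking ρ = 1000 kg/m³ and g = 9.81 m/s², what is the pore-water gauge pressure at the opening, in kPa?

Pressure head ψ = h − z = 172.57 − 156.50 = 16.07 m.
P = ρgψ = 1000 × 9.81 × 16.07 = 157647 Pa ≈ 158 kPa.

P ≈ 158 kPa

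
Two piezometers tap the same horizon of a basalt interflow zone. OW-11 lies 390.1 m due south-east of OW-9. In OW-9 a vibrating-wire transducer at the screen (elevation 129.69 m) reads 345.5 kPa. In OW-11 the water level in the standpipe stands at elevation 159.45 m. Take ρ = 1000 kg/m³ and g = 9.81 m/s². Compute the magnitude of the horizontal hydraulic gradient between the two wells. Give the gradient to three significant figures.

Pressure head at OW-9: ψ = P/(ρg) = 345.5×1000 / (1000 × 9.81) = 35.22 m.
Total head at OW-9: h = z + ψ = 129.69 + 35.22 = 164.91 m.
Total head at OW-11: h = 159.45 m (water level in the piezometer is the total head).
Head difference: h(OW-9) − h(OW-11) = 164.91 − 159.45 = 5.46 m.
Hydraulic gradient: i = |Δh| / L = 5.46 / 390.1 = 0.0140.

i ≈ 0.0140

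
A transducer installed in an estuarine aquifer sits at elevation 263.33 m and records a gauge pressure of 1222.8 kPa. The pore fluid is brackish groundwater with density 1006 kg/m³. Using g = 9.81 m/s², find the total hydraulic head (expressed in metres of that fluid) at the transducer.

ψ = P/(ρg) = 1222.8×1000 / (1006 × 9.81) = 123.90 m.
h = z + ψ = 263.33 + 123.90 = 387.23 m.

h ≈ 387.23 m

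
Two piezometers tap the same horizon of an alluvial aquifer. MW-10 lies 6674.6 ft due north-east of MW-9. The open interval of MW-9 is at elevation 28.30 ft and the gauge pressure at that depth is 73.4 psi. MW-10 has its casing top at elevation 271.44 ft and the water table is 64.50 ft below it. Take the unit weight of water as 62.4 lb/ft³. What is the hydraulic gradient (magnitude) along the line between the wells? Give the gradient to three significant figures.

i ≈ 0.00139

Pressure head at MW-9: ψ = 144·P/γ = 144 × 73.4 / 62.4 = 169.38 ft.
Total head at MW-9: h = z + ψ = 28.30 + 169.38 = 197.68 ft.
Total head at MW-10: h = 271.44 − 64.50 = 206.94 ft.
Head difference: h(MW-9) − h(MW-10) = 197.68 − 206.94 = -9.26 ft.
Hydraulic gradient: i = |Δh| / L = 9.26 / 6674.6 = 0.00139.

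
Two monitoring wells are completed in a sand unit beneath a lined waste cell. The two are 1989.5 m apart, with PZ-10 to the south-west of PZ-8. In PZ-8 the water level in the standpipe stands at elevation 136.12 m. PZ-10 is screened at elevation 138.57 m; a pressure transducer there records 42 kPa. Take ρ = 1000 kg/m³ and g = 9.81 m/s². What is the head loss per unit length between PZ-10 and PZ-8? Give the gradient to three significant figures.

Total head at PZ-8: h = 136.12 m (water level in the piezometer is the total head).
Pressure head at PZ-10: ψ = P/(ρg) = 42×1000 / (1000 × 9.81) = 4.28 m.
Total head at PZ-10: h = z + ψ = 138.57 + 4.28 = 142.85 m.
Head difference: h(PZ-8) − h(PZ-10) = 136.12 − 142.85 = -6.73 m.
Hydraulic gradient: i = |Δh| / L = 6.73 / 1989.5 = 0.00338.

i ≈ 0.00338 m/m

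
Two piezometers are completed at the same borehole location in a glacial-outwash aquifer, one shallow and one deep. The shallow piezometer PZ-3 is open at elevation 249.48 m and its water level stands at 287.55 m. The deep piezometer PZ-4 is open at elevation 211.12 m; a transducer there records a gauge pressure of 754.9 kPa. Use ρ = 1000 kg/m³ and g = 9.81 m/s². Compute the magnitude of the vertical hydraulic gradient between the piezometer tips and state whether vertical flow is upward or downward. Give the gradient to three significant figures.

Total head at PZ-3: h = 287.55 m (water level in the standpipe).
Pressure head at PZ-4: ψ = P/(ρg) = 754.9×1000 / (1000 × 9.81) = 76.95 m.
Total head at PZ-4: h = z + ψ = 211.12 + 76.95 = 288.07 m.
Δh = h(PZ-3) − h(PZ-4) = 287.55 − 288.07 = -0.52 m.
Vertical separation Δz = 249.48 − 211.12 = 38.36 m.
|i_v| = |Δh| / Δz = 0.52 / 38.36 = 0.0136.
Head is higher in the deep piezometer, so vertical flow is upward (discharge condition).

|i_v| ≈ 0.0136; vertical flow is upward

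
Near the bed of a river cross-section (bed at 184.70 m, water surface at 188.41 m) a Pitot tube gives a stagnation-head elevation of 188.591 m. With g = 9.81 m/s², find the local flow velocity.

v ≈ 1.88 m/s

Near the bed, under hydrostatic conditions, the piezometric head (z + ψ) equals the free-surface elevation, 188.41 m.
Velocity head = total − piezometric = 188.591 − 188.41 = 0.181 m.
v = √(2g·h_v) = √(2 × 9.81 × 0.181) = 1.88 m/s.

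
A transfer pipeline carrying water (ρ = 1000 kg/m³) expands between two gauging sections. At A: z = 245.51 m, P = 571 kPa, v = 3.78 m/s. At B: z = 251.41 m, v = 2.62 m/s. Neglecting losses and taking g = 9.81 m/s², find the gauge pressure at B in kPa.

Pressure head at A: ψ₁ = P₁/(ρg) = 571×1000 / (1000 × 9.81) = 58.21 m.
Velocity heads: v₁²/2g = 3.78²/19.62 = 0.728 m; v₂²/2g = 2.62²/19.62 = 0.350 m.
Total head H = z₁ + ψ₁ + v₁²/2g = 245.51 + 58.21 + 0.728 = 304.45 m.
ψ₂ = H − z₂ − v₂²/2g = 304.45 − 251.41 − 0.350 = 52.69 m.
P₂ = ρgψ₂ = 1000 × 9.81 × 52.69 ≈ 517 kPa.

P₂ ≈ 517 kPa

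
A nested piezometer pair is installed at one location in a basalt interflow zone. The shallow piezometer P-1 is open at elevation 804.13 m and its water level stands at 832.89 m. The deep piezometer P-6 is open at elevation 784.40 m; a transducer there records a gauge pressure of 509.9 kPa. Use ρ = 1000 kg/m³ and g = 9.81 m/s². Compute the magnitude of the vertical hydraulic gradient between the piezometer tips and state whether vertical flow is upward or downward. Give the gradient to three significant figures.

|i_v| ≈ 0.177; vertical flow is upward

Total head at P-1: h = 832.89 m (water level in the standpipe).
Pressure head at P-6: ψ = P/(ρg) = 509.9×1000 / (1000 × 9.81) = 51.98 m.
Total head at P-6: h = z + ψ = 784.40 + 51.98 = 836.38 m.
Δh = h(P-1) − h(P-6) = 832.89 − 836.38 = -3.49 m.
Vertical separation Δz = 804.13 − 784.40 = 19.73 m.
|i_v| = |Δh| / Δz = 3.49 / 19.73 = 0.177.
Head is higher in the deep piezometer, so vertical flow is upward (discharge condition).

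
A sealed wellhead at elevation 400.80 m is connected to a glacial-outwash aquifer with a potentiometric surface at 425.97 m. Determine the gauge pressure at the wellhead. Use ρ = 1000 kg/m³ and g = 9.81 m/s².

P ≈ 247 kPa

Head above the cap: Δh = 425.97 − 400.80 = 25.17 m.
P = ρgΔh = 1000 × 9.81 × 25.17 = 246918 Pa ≈ 247 kPa.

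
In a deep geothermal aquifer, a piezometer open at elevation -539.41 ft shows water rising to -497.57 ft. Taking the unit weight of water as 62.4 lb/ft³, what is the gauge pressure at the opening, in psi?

Pressure head ψ = h − z = -497.57 − (-539.41) = 41.84 ft.
P = γ·ψ / 144 = 62.4 × 41.84 / 144 = 18.1 psi.

P ≈ 18.1 psi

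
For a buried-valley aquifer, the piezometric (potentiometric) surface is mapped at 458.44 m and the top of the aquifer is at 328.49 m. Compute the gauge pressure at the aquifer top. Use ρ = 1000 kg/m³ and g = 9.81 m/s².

Pressure head at the aquifer top: ψ = h − z = 458.44 − 328.49 = 129.95 m.
P = ρgψ = 1000 × 9.81 × 129.95 = 1274810 Pa ≈ 1270 kPa.

P ≈ 1270 kPa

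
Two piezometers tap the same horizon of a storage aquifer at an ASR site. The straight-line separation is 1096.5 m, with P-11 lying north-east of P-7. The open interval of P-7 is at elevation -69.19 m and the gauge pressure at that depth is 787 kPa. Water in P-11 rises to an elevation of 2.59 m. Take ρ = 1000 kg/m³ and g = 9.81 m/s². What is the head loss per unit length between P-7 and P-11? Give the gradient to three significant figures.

Pressure head at P-7: ψ = P/(ρg) = 787×1000 / (1000 × 9.81) = 80.22 m.
Total head at P-7: h = z + ψ = -69.19 + 80.22 = 11.03 m.
Total head at P-11: h = 2.59 m (water level in the piezometer is the total head).
Head difference: h(P-7) − h(P-11) = 11.03 − 2.59 = 8.44 m.
Hydraulic gradient: i = |Δh| / L = 8.44 / 1096.5 = 0.00770.

i ≈ 0.00770 m/m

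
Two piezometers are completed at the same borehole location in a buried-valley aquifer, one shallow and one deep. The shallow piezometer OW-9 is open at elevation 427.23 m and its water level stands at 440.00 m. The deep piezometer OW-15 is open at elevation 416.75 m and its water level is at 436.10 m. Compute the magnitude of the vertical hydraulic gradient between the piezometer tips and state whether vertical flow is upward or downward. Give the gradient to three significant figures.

|i_v| ≈ 0.372; vertical flow is downward

Total head at OW-9: h = 440.00 m (water level in the standpipe).
Total head at OW-15: h = 436.10 m.
Δh = h(OW-9) − h(OW-15) = 440.00 − 436.10 = 3.90 m.
Vertical separation Δz = 427.23 − 416.75 = 10.48 m.
|i_v| = |Δh| / Δz = 3.90 / 10.48 = 0.372.
Head is higher in the shallow piezometer, so vertical flow is downward (recharge condition).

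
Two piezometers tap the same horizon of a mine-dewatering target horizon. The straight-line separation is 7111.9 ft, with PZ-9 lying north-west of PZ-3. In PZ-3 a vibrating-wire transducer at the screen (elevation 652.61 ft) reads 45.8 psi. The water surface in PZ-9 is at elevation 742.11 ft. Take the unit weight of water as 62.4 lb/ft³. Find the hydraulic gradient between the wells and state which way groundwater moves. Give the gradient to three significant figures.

i ≈ 0.00228; groundwater flows toward the north-west

Pressure head at PZ-3: ψ = 144·P/γ = 144 × 45.8 / 62.4 = 105.69 ft.
Total head at PZ-3: h = z + ψ = 652.61 + 105.69 = 758.30 ft.
Total head at PZ-9: h = 742.11 ft (water level in the piezometer is the total head).
Head difference: h(PZ-3) − h(PZ-9) = 758.30 − 742.11 = 16.19 ft.
Hydraulic gradient: i = |Δh| / L = 16.19 / 7111.9 = 0.00228.
Flow is from higher to lower head: from PZ-3 toward PZ-9, i.e. toward the north-west.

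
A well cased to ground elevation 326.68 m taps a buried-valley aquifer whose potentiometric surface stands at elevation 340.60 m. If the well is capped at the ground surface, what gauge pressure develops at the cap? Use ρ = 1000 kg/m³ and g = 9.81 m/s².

Head above the cap: Δh = 340.60 − 326.68 = 13.92 m.
P = ρgΔh = 1000 × 9.81 × 13.92 = 136555 Pa ≈ 137 kPa.

P ≈ 137 kPa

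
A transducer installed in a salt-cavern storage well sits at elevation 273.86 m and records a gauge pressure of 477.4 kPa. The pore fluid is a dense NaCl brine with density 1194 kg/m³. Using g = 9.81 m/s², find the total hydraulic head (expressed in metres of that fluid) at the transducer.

h ≈ 314.62 m

ψ = P/(ρg) = 477.4×1000 / (1194 × 9.81) = 40.76 m.
h = z + ψ = 273.86 + 40.76 = 314.62 m.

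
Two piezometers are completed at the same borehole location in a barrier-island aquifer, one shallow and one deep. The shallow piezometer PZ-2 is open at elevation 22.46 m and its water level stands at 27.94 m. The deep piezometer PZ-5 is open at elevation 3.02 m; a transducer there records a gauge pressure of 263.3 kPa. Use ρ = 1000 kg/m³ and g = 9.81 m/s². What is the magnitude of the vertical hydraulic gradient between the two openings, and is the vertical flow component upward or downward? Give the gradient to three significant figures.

|i_v| ≈ 0.0988; vertical flow is upward

Total head at PZ-2: h = 27.94 m (water level in the standpipe).
Pressure head at PZ-5: ψ = P/(ρg) = 263.3×1000 / (1000 × 9.81) = 26.84 m.
Total head at PZ-5: h = z + ψ = 3.02 + 26.84 = 29.86 m.
Δh = h(PZ-2) − h(PZ-5) = 27.94 − 29.86 = -1.92 m.
Vertical separation Δz = 22.46 − 3.02 = 19.44 m.
|i_v| = |Δh| / Δz = 1.92 / 19.44 = 0.0988.
Head is higher in the deep piezometer, so vertical flow is upward (discharge condition).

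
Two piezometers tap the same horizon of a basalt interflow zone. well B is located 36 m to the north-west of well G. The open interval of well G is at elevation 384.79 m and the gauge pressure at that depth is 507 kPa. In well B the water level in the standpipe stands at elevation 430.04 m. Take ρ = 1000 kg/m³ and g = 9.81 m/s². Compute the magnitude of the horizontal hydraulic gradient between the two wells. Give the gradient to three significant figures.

i ≈ 0.179

Pressure head at well G: ψ = P/(ρg) = 507×1000 / (1000 × 9.81) = 51.68 m.
Total head at well G: h = z + ψ = 384.79 + 51.68 = 436.47 m.
Total head at well B: h = 430.04 m (water level in the piezometer is the total head).
Head difference: h(well G) − h(well B) = 436.47 − 430.04 = 6.43 m.
Hydraulic gradient: i = |Δh| / L = 6.43 / 36 = 0.179.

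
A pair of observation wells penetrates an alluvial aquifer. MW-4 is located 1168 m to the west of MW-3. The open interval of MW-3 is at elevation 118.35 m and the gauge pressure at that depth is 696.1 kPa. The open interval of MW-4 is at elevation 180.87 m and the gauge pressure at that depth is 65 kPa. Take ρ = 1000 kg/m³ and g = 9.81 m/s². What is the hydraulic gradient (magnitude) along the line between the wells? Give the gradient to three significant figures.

i ≈ 0.00155

Pressure head at MW-3: ψ = P/(ρg) = 696.1×1000 / (1000 × 9.81) = 70.96 m.
Total head at MW-3: h = z + ψ = 118.35 + 70.96 = 189.31 m.
Pressure head at MW-4: ψ = P/(ρg) = 65×1000 / (1000 × 9.81) = 6.63 m.
Total head at MW-4: h = z + ψ = 180.87 + 6.63 = 187.50 m.
Head difference: h(MW-3) − h(MW-4) = 189.31 − 187.50 = 1.81 m.
Hydraulic gradient: i = |Δh| / L = 1.81 / 1168 = 0.00155.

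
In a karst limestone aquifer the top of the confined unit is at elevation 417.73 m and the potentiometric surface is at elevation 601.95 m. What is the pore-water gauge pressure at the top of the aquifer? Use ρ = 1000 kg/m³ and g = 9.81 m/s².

P ≈ 1810 kPa

Pressure head at the aquifer top: ψ = h − z = 601.95 − 417.73 = 184.22 m.
P = ρgψ = 1000 × 9.81 × 184.22 = 1807198 Pa ≈ 1810 kPa.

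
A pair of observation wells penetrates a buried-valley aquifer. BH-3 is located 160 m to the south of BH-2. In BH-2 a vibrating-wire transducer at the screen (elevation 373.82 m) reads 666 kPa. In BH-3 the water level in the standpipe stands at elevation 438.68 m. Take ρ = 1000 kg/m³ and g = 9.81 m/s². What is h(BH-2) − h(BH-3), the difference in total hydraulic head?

Δh ≈ 3.03 m

Pressure head at BH-2: ψ = P/(ρg) = 666×1000 / (1000 × 9.81) = 67.89 m.
Total head at BH-2: h = z + ψ = 373.82 + 67.89 = 441.71 m.
Total head at BH-3: h = 438.68 m (water level in the piezometer is the total head).
Head difference: h(BH-2) − h(BH-3) = 441.71 − 438.68 = 3.03 m.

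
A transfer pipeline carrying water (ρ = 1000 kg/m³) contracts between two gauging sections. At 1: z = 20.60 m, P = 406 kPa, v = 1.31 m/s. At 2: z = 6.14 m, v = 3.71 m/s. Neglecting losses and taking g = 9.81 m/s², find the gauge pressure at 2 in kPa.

P₂ ≈ 542 kPa

Pressure head at 1: ψ₁ = P₁/(ρg) = 406×1000 / (1000 × 9.81) = 41.39 m.
Velocity heads: v₁²/2g = 1.31²/19.62 = 0.087 m; v₂²/2g = 3.71²/19.62 = 0.702 m.
Total head H = z₁ + ψ₁ + v₁²/2g = 20.60 + 41.39 + 0.087 = 62.08 m.
ψ₂ = H − z₂ − v₂²/2g = 62.08 − 6.14 − 0.702 = 55.24 m.
P₂ = ρgψ₂ = 1000 × 9.81 × 55.24 ≈ 542 kPa.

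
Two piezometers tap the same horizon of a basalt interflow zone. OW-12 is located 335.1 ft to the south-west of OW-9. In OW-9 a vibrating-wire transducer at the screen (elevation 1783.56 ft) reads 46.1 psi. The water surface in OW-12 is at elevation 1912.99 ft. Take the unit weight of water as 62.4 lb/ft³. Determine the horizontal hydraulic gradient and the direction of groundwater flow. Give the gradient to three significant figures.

Pressure head at OW-9: ψ = 144·P/γ = 144 × 46.1 / 62.4 = 106.38 ft.
Total head at OW-9: h = z + ψ = 1783.56 + 106.38 = 1889.94 ft.
Total head at OW-12: h = 1912.99 ft (water level in the piezometer is the total head).
Head difference: h(OW-9) − h(OW-12) = 1889.94 − 1912.99 = -23.05 ft.
Hydraulic gradient: i = |Δh| / L = 23.05 / 335.1 = 0.0688.
Flow is from higher to lower head: from OW-12 toward OW-9, i.e. toward the north-east.

i ≈ 0.0688; groundwater flows toward the north-east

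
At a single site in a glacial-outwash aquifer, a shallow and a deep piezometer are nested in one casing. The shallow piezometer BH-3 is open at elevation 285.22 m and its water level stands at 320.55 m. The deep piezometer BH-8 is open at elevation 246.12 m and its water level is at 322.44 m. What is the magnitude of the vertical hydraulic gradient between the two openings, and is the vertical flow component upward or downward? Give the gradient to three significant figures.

Total head at BH-3: h = 320.55 m (water level in the standpipe).
Total head at BH-8: h = 322.44 m.
Δh = h(BH-3) − h(BH-8) = 320.55 − 322.44 = -1.89 m.
Vertical separation Δz = 285.22 − 246.12 = 39.10 m.
|i_v| = |Δh| / Δz = 1.89 / 39.10 = 0.0483.
Head is higher in the deep piezometer, so vertical flow is upward (discharge condition).

|i_v| ≈ 0.0483; vertical flow is upward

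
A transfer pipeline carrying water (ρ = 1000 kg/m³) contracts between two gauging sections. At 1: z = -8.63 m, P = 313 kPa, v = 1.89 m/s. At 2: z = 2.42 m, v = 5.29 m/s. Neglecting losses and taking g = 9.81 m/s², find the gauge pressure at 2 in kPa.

P₂ ≈ 192 kPa

Pressure head at 1: ψ₁ = P₁/(ρg) = 313×1000 / (1000 × 9.81) = 31.91 m.
Velocity heads: v₁²/2g = 1.89²/19.62 = 0.182 m; v₂²/2g = 5.29²/19.62 = 1.426 m.
Total head H = z₁ + ψ₁ + v₁²/2g = -8.63 + 31.91 + 0.182 = 23.46 m.
ψ₂ = H − z₂ − v₂²/2g = 23.46 − 2.42 − 1.426 = 19.61 m.
P₂ = ρgψ₂ = 1000 × 9.81 × 19.61 ≈ 192 kPa.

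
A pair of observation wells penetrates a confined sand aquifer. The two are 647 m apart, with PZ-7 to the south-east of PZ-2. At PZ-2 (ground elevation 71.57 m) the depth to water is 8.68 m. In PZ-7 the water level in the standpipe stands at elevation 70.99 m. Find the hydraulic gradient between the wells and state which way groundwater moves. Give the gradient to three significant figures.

Total head at PZ-2: h = 71.57 − 8.68 = 62.89 m.
Total head at PZ-7: h = 70.99 m (water level in the piezometer is the total head).
Head difference: h(PZ-2) − h(PZ-7) = 62.89 − 70.99 = -8.10 m.
Hydraulic gradient: i = |Δh| / L = 8.10 / 647 = 0.0125.
Flow is from higher to lower head: from PZ-7 toward PZ-2, i.e. toward the north-west.

i ≈ 0.0125; groundwater flows toward the north-west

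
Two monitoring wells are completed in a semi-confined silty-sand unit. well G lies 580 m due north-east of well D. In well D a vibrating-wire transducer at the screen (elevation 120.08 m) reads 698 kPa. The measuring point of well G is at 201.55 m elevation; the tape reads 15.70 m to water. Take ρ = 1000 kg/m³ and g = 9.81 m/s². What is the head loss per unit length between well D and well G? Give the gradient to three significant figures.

i ≈ 0.00928 m/m

Pressure head at well D: ψ = P/(ρg) = 698×1000 / (1000 × 9.81) = 71.15 m.
Total head at well D: h = z + ψ = 120.08 + 71.15 = 191.23 m.
Total head at well G: h = 201.55 − 15.70 = 185.85 m.
Head difference: h(well D) − h(well G) = 191.23 − 185.85 = 5.38 m.
Hydraulic gradient: i = |Δh| / L = 5.38 / 580 = 0.00928.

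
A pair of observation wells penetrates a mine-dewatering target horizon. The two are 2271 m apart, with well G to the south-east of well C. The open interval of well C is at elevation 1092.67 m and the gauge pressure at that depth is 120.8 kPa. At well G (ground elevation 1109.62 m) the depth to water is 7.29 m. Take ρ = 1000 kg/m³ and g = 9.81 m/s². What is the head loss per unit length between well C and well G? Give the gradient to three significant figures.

i ≈ 0.00117 m/m

Pressure head at well C: ψ = P/(ρg) = 120.8×1000 / (1000 × 9.81) = 12.31 m.
Total head at well C: h = z + ψ = 1092.67 + 12.31 = 1104.98 m.
Total head at well G: h = 1109.62 − 7.29 = 1102.33 m.
Head difference: h(well C) − h(well G) = 1104.98 − 1102.33 = 2.65 m.
Hydraulic gradient: i = |Δh| / L = 2.65 / 2271 = 0.00117.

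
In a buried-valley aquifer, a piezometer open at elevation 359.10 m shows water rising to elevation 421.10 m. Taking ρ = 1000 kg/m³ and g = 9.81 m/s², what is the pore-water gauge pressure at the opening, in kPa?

P ≈ 608 kPa

Pressure head ψ = h − z = 421.10 − 359.10 = 62.00 m.
P = ρgψ = 1000 × 9.81 × 62.00 = 608220 Pa ≈ 608 kPa.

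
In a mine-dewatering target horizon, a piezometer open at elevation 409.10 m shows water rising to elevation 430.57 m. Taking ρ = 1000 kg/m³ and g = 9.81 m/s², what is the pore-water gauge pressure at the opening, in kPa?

Pressure head ψ = h − z = 430.57 − 409.10 = 21.47 m.
P = ρgψ = 1000 × 9.81 × 21.47 = 210621 Pa ≈ 211 kPa.

P ≈ 211 kPa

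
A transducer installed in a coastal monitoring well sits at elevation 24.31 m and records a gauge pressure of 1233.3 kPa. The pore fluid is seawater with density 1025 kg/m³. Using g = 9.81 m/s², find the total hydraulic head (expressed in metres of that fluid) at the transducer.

h ≈ 146.96 m

ψ = P/(ρg) = 1233.3×1000 / (1025 × 9.81) = 122.65 m.
h = z + ψ = 24.31 + 122.65 = 146.96 m.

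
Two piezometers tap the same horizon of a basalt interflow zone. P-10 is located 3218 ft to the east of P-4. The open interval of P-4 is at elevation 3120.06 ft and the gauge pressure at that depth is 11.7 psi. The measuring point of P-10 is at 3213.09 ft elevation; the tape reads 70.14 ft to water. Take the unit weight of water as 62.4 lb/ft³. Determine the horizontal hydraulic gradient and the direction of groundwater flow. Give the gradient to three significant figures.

Pressure head at P-4: ψ = 144·P/γ = 144 × 11.7 / 62.4 = 27.00 ft.
Total head at P-4: h = z + ψ = 3120.06 + 27.00 = 3147.06 ft.
Total head at P-10: h = 3213.09 − 70.14 = 3142.95 ft.
Head difference: h(P-4) − h(P-10) = 3147.06 − 3142.95 = 4.11 ft.
Hydraulic gradient: i = |Δh| / L = 4.11 / 3218 = 0.00128.
Flow is from higher to lower head: from P-4 toward P-10, i.e. toward the east.

i ≈ 0.00128; groundwater flows toward the east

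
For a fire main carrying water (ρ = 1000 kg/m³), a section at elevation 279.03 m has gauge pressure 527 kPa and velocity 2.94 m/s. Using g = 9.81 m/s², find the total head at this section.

Pressure head ψ = P/(ρg) = 527×1000 / (1000 × 9.81) = 53.72 m.
Velocity head = v²/(2g) = 2.94² / (2 × 9.81) = 0.441 m.
h = z + ψ + v²/(2g) = 279.03 + 53.72 + 0.441 = 333.19 m.

h ≈ 333.19 m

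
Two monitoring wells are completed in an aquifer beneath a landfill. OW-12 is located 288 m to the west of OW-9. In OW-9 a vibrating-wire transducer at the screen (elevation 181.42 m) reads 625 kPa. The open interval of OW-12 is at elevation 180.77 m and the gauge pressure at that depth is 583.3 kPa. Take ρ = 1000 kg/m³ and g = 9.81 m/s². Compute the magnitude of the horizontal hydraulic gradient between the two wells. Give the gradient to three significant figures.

i ≈ 0.0170

Pressure head at OW-9: ψ = P/(ρg) = 625×1000 / (1000 × 9.81) = 63.71 m.
Total head at OW-9: h = z + ψ = 181.42 + 63.71 = 245.13 m.
Pressure head at OW-12: ψ = P/(ρg) = 583.3×1000 / (1000 × 9.81) = 59.46 m.
Total head at OW-12: h = z + ψ = 180.77 + 59.46 = 240.23 m.
Head difference: h(OW-9) − h(OW-12) = 245.13 − 240.23 = 4.90 m.
Hydraulic gradient: i = |Δh| / L = 4.90 / 288 = 0.0170.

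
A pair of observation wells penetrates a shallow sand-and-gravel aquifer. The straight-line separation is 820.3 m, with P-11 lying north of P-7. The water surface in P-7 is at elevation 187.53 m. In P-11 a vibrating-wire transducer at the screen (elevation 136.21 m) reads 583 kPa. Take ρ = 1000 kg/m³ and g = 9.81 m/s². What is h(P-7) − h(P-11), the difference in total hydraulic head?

Δh ≈ -8.11 m

Total head at P-7: h = 187.53 m (water level in the piezometer is the total head).
Pressure head at P-11: ψ = P/(ρg) = 583×1000 / (1000 × 9.81) = 59.43 m.
Total head at P-11: h = z + ψ = 136.21 + 59.43 = 195.64 m.
Head difference: h(P-7) − h(P-11) = 187.53 − 195.64 = -8.11 m.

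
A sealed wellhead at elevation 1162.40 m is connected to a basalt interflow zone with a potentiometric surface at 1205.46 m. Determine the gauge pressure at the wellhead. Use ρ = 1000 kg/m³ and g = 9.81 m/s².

Head above the cap: Δh = 1205.46 − 1162.40 = 43.06 m.
P = ρgΔh = 1000 × 9.81 × 43.06 = 422419 Pa ≈ 422 kPa.

P ≈ 422 kPa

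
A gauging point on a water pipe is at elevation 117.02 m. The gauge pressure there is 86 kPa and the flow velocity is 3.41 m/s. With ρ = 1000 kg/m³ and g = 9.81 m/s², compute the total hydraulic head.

Pressure head ψ = P/(ρg) = 86×1000 / (1000 × 9.81) = 8.77 m.
Velocity head = v²/(2g) = 3.41² / (2 × 9.81) = 0.593 m.
h = z + ψ + v²/(2g) = 117.02 + 8.77 + 0.593 = 126.38 m.

h ≈ 126.38 m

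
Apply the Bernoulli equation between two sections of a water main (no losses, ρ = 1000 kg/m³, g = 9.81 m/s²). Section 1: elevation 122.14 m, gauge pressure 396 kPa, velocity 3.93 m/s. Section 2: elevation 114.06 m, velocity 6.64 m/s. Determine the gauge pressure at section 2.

Pressure head at 1: ψ₁ = P₁/(ρg) = 396×1000 / (1000 × 9.81) = 40.37 m.
Velocity heads: v₁²/2g = 3.93²/19.62 = 0.787 m; v₂²/2g = 6.64²/19.62 = 2.247 m.
Total head H = z₁ + ψ₁ + v₁²/2g = 122.14 + 40.37 + 0.787 = 163.30 m.
ψ₂ = H − z₂ − v₂²/2g = 163.30 − 114.06 − 2.247 = 46.99 m.
P₂ = ρgψ₂ = 1000 × 9.81 × 46.99 ≈ 461 kPa.

P₂ ≈ 461 kPa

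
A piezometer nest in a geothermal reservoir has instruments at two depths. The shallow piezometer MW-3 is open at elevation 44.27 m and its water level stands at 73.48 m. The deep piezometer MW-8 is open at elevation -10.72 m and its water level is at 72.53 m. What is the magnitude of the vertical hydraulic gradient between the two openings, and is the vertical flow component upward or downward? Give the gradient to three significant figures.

|i_v| ≈ 0.0173; vertical flow is downward

Total head at MW-3: h = 73.48 m (water level in the standpipe).
Total head at MW-8: h = 72.53 m.
Δh = h(MW-3) − h(MW-8) = 73.48 − 72.53 = 0.95 m.
Vertical separation Δz = 44.27 − (-10.72) = 54.99 m.
|i_v| = |Δh| / Δz = 0.95 / 54.99 = 0.0173.
Head is higher in the shallow piezometer, so vertical flow is downward (recharge condition).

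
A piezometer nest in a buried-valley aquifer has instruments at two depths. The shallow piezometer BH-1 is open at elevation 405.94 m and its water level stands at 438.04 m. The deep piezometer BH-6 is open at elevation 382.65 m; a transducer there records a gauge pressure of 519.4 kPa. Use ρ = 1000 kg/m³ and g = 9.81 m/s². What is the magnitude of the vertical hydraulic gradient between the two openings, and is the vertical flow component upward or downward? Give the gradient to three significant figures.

|i_v| ≈ 0.105; vertical flow is downward

Total head at BH-1: h = 438.04 m (water level in the standpipe).
Pressure head at BH-6: ψ = P/(ρg) = 519.4×1000 / (1000 × 9.81) = 52.95 m.
Total head at BH-6: h = z + ψ = 382.65 + 52.95 = 435.60 m.
Δh = h(BH-1) − h(BH-6) = 438.04 − 435.60 = 2.44 m.
Vertical separation Δz = 405.94 − 382.65 = 23.29 m.
|i_v| = |Δh| / Δz = 2.44 / 23.29 = 0.105.
Head is higher in the shallow piezometer, so vertical flow is downward (recharge condition).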